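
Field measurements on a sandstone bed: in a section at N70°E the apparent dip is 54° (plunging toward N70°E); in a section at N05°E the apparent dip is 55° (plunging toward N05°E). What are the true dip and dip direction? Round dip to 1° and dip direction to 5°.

true dip 59°, dip direction 035°

Each apparent-dip line lies in the plane. As unit vectors (x east, y north, z up), v₁ plunges 54°→N70°E and v₂ plunges 55°→N05°E.
The plane normal is n = v₁ × v₂ ∝ (0.298, 0.412, 0.306).
Dip δ = arctan(|n_h|/n_z) = arctan(0.508/0.306) = 59.0°.
Dip direction = azimuth of (n_x, n_y) = atan2(0.298, 0.412) = 36°.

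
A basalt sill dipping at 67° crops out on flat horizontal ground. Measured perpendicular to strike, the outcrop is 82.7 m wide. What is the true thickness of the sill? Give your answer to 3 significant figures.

76.1 m

True thickness t = w · sin(dip) = 82.7 × sin 67°
t = 82.7 × 0.9205 = 76.126 m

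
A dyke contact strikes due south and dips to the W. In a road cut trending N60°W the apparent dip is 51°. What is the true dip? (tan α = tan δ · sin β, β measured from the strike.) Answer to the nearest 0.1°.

The section is 60° from the strike.
tan δ = tan α / sin β = tan 51° / sin 60° = 1.2349 / 0.8660 = 1.4259
δ = arctan(1.4259) = 54.96°

55.0°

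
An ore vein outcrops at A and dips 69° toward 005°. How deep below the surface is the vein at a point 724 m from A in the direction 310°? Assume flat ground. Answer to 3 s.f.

1080 m

The hole lies 55° from the dip direction, so the down-dip offset is 724 × cos 55° = 415.27 m.
Depth = down-dip offset × tan(dip) = 415.27 × tan 69° = 415.27 × 2.6051
Depth = 1081.81 m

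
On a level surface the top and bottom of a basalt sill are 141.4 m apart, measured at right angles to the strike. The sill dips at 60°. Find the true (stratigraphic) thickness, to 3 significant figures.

True thickness t = w · sin(dip) = 141.4 × sin 60°
t = 141.4 × 0.8660 = 122.456 m

122 m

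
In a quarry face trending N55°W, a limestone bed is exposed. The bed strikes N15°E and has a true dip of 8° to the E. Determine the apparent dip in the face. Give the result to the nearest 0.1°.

The section lies 70° from the strike.
tan α = tan 8° × sin 70° = 0.1405 × 0.9397 = 0.1321
apparent dip = arctan 0.1321 = 7.52°

7.5°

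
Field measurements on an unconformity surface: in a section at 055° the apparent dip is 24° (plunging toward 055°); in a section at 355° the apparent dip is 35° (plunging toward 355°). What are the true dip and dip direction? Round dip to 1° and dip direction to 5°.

true dip 35°, dip direction 005°

Each apparent-dip line lies in the plane. As unit vectors (x east, y north, z up), v₁ plunges 24°→055° and v₂ plunges 35°→355°.
Cross product v₁ × v₂ gives the pole to the plane: n ∝ (0.031, 0.458, 0.648).
Dip δ = arctan(|n_h|/n_z) = arctan(0.459/0.648) = 35.3°.
Dip direction = azimuth of (n_x, n_y) = atan2(0.031, 0.458) = 4°.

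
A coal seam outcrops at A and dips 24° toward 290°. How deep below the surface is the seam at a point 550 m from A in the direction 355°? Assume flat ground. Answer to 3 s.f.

103 m

The hole lies 65° from the dip direction, so the down-dip offset is 550 × cos 65° = 232.44 m.
Depth = down-dip offset × tan(dip) = 232.44 × tan 24° = 232.44 × 0.4452
Depth = 103.49 m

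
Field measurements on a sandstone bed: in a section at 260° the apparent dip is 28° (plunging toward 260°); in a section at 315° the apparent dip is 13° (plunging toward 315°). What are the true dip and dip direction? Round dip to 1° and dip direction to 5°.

Each apparent-dip line lies in the plane. As unit vectors (x east, y north, z up), v₁ plunges 28°→260° and v₂ plunges 13°→315°.
n = v₁ × v₂ = (-0.358, -0.128, 0.705) (taken with n_z > 0).
Dip δ = arctan(|n_h|/n_z) = arctan(0.380/0.705) = 28.3°.
The horizontal component of n points toward azimuth atan2(n_x, n_y) = 250°, the dip direction.

true dip 28°, dip direction 250°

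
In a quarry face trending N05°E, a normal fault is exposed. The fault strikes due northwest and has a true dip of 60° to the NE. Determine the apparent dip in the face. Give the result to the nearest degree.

The strike is due northwest and the section trends N05°E; the acute angle between them is β = 50°.
tan α = tan 60° × sin 50° = 1.7321 × 0.7660 = 1.3268
apparent dip = arctan 1.3268 = 53.00°

53°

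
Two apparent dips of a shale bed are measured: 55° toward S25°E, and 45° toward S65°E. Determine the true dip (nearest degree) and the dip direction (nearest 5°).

Each apparent-dip line lies in the plane. As unit vectors (x east, y north, z up), v₁ plunges 55°→S25°E and v₂ plunges 45°→S65°E.
The plane normal is n = v₁ × v₂ ∝ (0.123, -0.354, 0.261).
Dip δ = arctan(|n_h|/n_z) = arctan(0.374/0.261) = 55.1°.
Dip direction = azimuth of (n_x, n_y) = atan2(0.123, -0.354) = 161°.

true dip 55°, dip direction 160°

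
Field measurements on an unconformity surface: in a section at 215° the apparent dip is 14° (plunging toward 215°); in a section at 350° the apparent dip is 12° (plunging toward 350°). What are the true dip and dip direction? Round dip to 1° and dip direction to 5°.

Represent each trace as a vector plunging at its apparent dip toward its trend (east-north-up frame): v₁ = (-0.557, -0.795, -0.242), v₂ = (-0.170, 0.963, -0.208).
Cross product v₁ × v₂ gives the pole to the plane: n ∝ (-0.398, 0.075, 0.671).
True dip = arccos(n_z / |n|) = arccos(0.8561) = 31.1°.
Dip direction = azimuth of (n_x, n_y) = atan2(-0.398, 0.075) = 281°.

true dip 31°, dip direction 280°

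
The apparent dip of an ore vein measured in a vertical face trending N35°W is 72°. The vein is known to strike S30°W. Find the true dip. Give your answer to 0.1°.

73.6°

The section is 65° from the strike.
tan δ = tan α / sin β = tan 72° / sin 65° = 3.0777 / 0.9063 = 3.3958
true dip = arctan 3.3958 = 73.59°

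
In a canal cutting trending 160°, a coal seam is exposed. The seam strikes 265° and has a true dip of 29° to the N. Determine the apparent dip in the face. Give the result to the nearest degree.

28°

The strike is 265° and the section trends 160°; the acute angle between them is β = 75°.
tan α = tan 29° × sin 75° = 0.5543 × 0.9659 = 0.5354
apparent dip = arctan 0.5354 = 28.17°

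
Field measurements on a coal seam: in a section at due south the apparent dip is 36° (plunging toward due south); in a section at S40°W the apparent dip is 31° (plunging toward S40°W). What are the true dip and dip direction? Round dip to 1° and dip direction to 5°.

true dip 36°, dip direction 185°

Each apparent-dip line lies in the plane. As unit vectors (x east, y north, z up), v₁ plunges 36°→due south and v₂ plunges 31°→S40°W.
The plane normal is n = v₁ × v₂ ∝ (-0.031, -0.324, 0.446).
True dip = arccos(n_z / |n|) = arccos(0.8078) = 36.1°.
Dip direction = azimuth of (n_x, n_y) = atan2(-0.031, -0.324) = 185°.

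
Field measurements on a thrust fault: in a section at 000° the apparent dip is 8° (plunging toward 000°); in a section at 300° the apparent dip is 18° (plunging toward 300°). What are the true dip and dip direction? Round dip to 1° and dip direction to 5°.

Each apparent-dip line lies in the plane. As unit vectors (x east, y north, z up), v₁ plunges 8°→000° and v₂ plunges 18°→300°.
The plane normal is n = v₁ × v₂ ∝ (-0.240, 0.115, 0.816).
True dip = arccos(n_z / |n|) = arccos(0.9508) = 18.1°.
Dip direction = azimuth of (n_x, n_y) = atan2(-0.240, 0.115) = 296°.

true dip 18°, dip direction 295°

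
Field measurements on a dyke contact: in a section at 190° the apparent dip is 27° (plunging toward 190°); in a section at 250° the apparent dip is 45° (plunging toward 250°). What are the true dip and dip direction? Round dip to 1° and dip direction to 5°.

true dip 45°, dip direction 250°

Represent each trace as a vector plunging at its apparent dip toward its trend (east-north-up frame): v₁ = (-0.155, -0.877, -0.454), v₂ = (-0.664, -0.242, -0.707).
Cross product v₁ × v₂ gives the pole to the plane: n ∝ (-0.511, -0.192, 0.546).
True dip = arccos(n_z / |n|) = arccos(0.7071) = 45.0°.
The horizontal component of n points toward azimuth atan2(n_x, n_y) = 249°, the dip direction.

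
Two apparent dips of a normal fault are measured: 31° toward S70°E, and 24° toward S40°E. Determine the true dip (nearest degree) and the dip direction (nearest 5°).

true dip 32°, dip direction 095°

Each apparent-dip line lies in the plane. As unit vectors (x east, y north, z up), v₁ plunges 31°→S70°E and v₂ plunges 24°→S40°E.
The plane normal is n = v₁ × v₂ ∝ (0.241, -0.025, 0.392).
tan δ = √(n_x²+n_y²)/n_z = 0.243/0.392, so δ = 31.8°.
Dip direction = azimuth of (n_x, n_y) = atan2(0.241, -0.025) = 96°.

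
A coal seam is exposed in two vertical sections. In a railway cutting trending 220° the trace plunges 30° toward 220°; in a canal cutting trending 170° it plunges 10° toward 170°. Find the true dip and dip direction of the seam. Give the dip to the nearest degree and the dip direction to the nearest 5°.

Each apparent-dip line lies in the plane. As unit vectors (x east, y north, z up), v₁ plunges 30°→220° and v₂ plunges 10°→170°.
The plane normal is n = v₁ × v₂ ∝ (-0.370, -0.182, 0.653).
tan δ = √(n_x²+n_y²)/n_z = 0.412/0.653, so δ = 32.2°.
Dip direction = azimuth of (n_x, n_y) = atan2(-0.370, -0.182) = 244°.

true dip 32°, dip direction 245°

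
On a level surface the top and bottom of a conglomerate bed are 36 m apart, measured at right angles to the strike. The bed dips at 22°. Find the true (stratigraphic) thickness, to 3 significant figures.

True thickness t = w · sin(dip) = 36 × sin 22°
t = 36 × 0.3746 = 13.486 m

13.5 m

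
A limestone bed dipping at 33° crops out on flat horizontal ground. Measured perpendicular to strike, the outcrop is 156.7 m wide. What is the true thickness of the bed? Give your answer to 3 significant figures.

85.3 m

True thickness t = w · sin(dip) = 156.7 × sin 33°
t = 156.7 × 0.5446 = 85.345 m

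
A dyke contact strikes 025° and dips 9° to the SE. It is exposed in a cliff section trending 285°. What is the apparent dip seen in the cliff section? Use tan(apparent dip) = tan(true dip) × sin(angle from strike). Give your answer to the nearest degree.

9°

The strike is 025° and the section trends 285°; the acute angle between them is β = 80°.
tan(apparent dip) = tan 9° · sin 80° = 0.1560
apparent dip = arctan 0.1560 = 8.87°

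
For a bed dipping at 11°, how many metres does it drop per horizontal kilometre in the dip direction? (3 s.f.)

194 m

drop per km = 1000 × tan 11° = 1000 × 0.1944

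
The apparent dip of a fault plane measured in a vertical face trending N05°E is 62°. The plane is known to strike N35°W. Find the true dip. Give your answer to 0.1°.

The section is 40° from the strike.
tan(true dip) = tan 62° / sin 40° = 2.9259
true dip = arctan 2.9259 = 71.13°

71.1°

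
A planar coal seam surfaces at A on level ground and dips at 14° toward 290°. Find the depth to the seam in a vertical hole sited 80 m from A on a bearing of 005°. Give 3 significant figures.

5.16 m

The hole lies 75° from the dip direction, so the down-dip offset is 80 × cos 75° = 20.71 m.
Depth = down-dip offset × tan(dip) = 20.71 × tan 14° = 20.71 × 0.2493
Depth = 5.16 m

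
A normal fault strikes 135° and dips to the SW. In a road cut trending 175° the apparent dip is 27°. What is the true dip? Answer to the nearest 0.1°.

38.4°

β = acute angle between strike 135° and section 175° = 40°.
tan(true dip) = tan 27° / sin 40° = 0.7927
true dip = arctan 0.7927 = 38.40°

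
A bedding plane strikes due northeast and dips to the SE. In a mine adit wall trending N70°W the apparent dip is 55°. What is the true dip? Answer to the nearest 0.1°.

57.6°

The section is 65° from the strike.
tan δ = tan α / sin β = tan 55° / sin 65° = 1.4281 / 0.9063 = 1.5758
δ = arctan(1.5758) = 57.60°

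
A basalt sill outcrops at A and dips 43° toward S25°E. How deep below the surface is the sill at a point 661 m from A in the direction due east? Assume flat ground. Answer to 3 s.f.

260 m

The hole lies 65° from the dip direction, so the down-dip offset is 661 × cos 65° = 279.35 m.
Depth = down-dip offset × tan(dip) = 279.35 × tan 43° = 279.35 × 0.9325
Depth = 260.50 m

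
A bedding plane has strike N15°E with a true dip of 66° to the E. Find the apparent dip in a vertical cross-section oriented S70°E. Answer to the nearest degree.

The section lies 85° from the strike.
tan(apparent dip) = tan 66° · sin 85° = 2.2375
α = arctan(2.2375) = 65.92°

66°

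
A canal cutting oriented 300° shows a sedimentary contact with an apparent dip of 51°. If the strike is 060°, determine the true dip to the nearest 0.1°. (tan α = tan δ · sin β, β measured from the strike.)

β = acute angle between strike 060° and section 300° = 60°.
tan δ = tan α / sin β = tan 51° / sin 60° = 1.2349 / 0.8660 = 1.4259
δ = arctan(1.4259) = 54.96°

55.0°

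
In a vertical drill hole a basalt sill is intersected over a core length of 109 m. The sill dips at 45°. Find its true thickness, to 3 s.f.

77.1 m

True thickness t = h · cos(dip) = 109 × cos 45°
t = 109 × 0.7071 = 77.075 m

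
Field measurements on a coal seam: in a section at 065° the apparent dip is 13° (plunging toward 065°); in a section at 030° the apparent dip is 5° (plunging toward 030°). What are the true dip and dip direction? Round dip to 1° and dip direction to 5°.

Represent each trace as a vector plunging at its apparent dip toward its trend (east-north-up frame): v₁ = (0.883, 0.412, -0.225), v₂ = (0.498, 0.863, -0.087).
The plane normal is n = v₁ × v₂ ∝ (0.158, -0.035, 0.557).
Dip δ = arctan(|n_h|/n_z) = arctan(0.162/0.557) = 16.2°.
Dip direction = azimuth of (n_x, n_y) = atan2(0.158, -0.035) = 103°.

true dip 16°, dip direction 105°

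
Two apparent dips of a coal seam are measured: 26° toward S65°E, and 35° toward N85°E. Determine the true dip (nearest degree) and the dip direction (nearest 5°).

Each apparent-dip line lies in the plane. As unit vectors (x east, y north, z up), v₁ plunges 26°→S65°E and v₂ plunges 35°→N85°E.
Cross product v₁ × v₂ gives the pole to the plane: n ∝ (0.249, 0.110, 0.368).
True dip = arccos(n_z / |n|) = arccos(0.8041) = 36.5°.
Dip direction = atan2(0.249, 0.110) = 66° (azimuth of n's horizontal projection).

true dip 36°, dip direction 065°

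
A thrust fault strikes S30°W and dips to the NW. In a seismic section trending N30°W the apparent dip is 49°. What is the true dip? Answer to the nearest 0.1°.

The section is 60° from the strike.
tan δ = tan α / sin β = tan 49° / sin 60° = 1.1504 / 0.8660 = 1.3283
true dip = arctan 1.3283 = 53.03°

53.0°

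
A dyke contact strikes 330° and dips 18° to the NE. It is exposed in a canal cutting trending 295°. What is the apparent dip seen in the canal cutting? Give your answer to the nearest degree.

Angle between strike (330°) and section (295°): β = 35°.
tan α = tan 18° × sin 35° = 0.3249 × 0.5736 = 0.1864
apparent dip = arctan 0.1864 = 10.56°

11°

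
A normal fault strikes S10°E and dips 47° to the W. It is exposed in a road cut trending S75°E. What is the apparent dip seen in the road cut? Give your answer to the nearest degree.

44°

Angle between strike (S10°E) and section (S75°E): β = 65°.
tan(apparent dip) = tan 47° · sin 65° = 0.9719
apparent dip = arctan 0.9719 = 44.18°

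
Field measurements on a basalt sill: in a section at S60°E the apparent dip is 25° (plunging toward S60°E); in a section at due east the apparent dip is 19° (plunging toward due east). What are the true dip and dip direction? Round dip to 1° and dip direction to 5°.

true dip 26°, dip direction 135°

Represent each trace as a vector plunging at its apparent dip toward its trend (east-north-up frame): v₁ = (0.785, -0.453, -0.423), v₂ = (0.946, 0.000, -0.326).
The plane normal is n = v₁ × v₂ ∝ (0.148, -0.144, 0.428).
True dip = arccos(n_z / |n|) = arccos(0.9011) = 25.7°.
The horizontal component of n points toward azimuth atan2(n_x, n_y) = 134°, the dip direction.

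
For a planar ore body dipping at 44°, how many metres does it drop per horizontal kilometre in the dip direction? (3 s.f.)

drop per km = 1000 × tan 44° = 1000 × 0.9657

966 m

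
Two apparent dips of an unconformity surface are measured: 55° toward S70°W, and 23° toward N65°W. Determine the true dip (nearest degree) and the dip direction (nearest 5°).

true dip 59°, dip direction 220°

The two traces are lines in the plane: v₁ = (sin 250°·cos 55°, cos 250°·cos 55°, −sin 55°), v₂ = (sin 295°·cos 23°, cos 295°·cos 23°, −sin 23°).
The plane normal is n = v₁ × v₂ ∝ (-0.395, -0.473, 0.373).
True dip = arccos(n_z / |n|) = arccos(0.5181) = 58.8°.
Dip direction = azimuth of (n_x, n_y) = atan2(-0.395, -0.473) = 220°.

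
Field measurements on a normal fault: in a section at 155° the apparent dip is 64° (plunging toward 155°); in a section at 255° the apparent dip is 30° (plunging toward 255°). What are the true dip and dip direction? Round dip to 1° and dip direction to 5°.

true dip 66°, dip direction 180°

The two traces are lines in the plane: v₁ = (sin 155°·cos 64°, cos 155°·cos 64°, −sin 64°), v₂ = (sin 255°·cos 30°, cos 255°·cos 30°, −sin 30°).
The plane normal is n = v₁ × v₂ ∝ (0.003, -0.844, 0.374).
tan δ = √(n_x²+n_y²)/n_z = 0.844/0.374, so δ = 66.1°.
Dip direction = atan2(0.003, -0.844) = 180° (azimuth of n's horizontal projection).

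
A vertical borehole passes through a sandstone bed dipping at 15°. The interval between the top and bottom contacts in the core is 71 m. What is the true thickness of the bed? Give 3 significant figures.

68.6 m

True thickness t = h · cos(dip) = 71 × cos 15°
t = 71 × 0.9659 = 68.581 m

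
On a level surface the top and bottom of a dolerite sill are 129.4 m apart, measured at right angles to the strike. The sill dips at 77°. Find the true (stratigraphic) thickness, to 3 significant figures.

True thickness t = w · sin(dip) = 129.4 × sin 77°
t = 129.4 × 0.9744 = 126.083 m

126 m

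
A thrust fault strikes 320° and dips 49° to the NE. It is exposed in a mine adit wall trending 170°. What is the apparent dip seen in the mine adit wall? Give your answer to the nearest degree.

30°

The section lies 30° from the strike.
tan(apparent dip) = tan 49° · sin 30° = 0.5752
α = arctan(0.5752) = 29.91°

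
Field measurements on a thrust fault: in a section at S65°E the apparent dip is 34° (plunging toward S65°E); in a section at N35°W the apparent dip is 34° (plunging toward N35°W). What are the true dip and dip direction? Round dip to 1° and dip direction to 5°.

The two traces are lines in the plane: v₁ = (sin 115°·cos 34°, cos 115°·cos 34°, −sin 34°), v₂ = (sin 325°·cos 34°, cos 325°·cos 34°, −sin 34°).
n = v₁ × v₂ = (0.576, 0.686, 0.344) (taken with n_z > 0).
Dip δ = arctan(|n_h|/n_z) = arctan(0.896/0.344) = 69.0°.
Dip direction = atan2(0.576, 0.686) = 40° (azimuth of n's horizontal projection).

true dip 69°, dip direction 040°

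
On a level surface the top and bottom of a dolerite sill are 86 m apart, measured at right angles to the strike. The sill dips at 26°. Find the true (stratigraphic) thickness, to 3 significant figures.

True thickness t = w · sin(dip) = 86 × sin 26°
t = 86 × 0.4384 = 37.700 m

37.7 m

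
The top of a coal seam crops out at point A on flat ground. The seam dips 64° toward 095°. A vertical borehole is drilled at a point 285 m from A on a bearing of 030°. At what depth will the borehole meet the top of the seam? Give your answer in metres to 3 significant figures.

The hole lies 65° from the dip direction, so the down-dip offset is 285 × cos 65° = 120.45 m.
Depth = down-dip offset × tan(dip) = 120.45 × tan 64° = 120.45 × 2.0503
Depth = 246.95 m

247 m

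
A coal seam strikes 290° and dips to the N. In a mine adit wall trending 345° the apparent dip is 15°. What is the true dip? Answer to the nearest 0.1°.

β = acute angle between strike 290° and section 345° = 55°.
tan(true dip) = tan 15° / sin 55° = 0.3271
δ = arctan(0.3271) = 18.11°

18.1°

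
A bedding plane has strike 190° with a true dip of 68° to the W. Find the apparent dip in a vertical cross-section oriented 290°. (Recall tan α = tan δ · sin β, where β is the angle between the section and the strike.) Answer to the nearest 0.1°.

The strike is 190° and the section trends 290°; the acute angle between them is β = 80°.
tan(apparent dip) = tan 68° · sin 80° = 2.4375
apparent dip = arctan 2.4375 = 67.69°

67.7°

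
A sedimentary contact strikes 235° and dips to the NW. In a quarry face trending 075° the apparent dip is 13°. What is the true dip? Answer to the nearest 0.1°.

34.0°

The section is 20° from the strike.
tan δ = tan α / sin β = tan 13° / sin 20° = 0.2309 / 0.3420 = 0.6750
δ = arctan(0.6750) = 34.02°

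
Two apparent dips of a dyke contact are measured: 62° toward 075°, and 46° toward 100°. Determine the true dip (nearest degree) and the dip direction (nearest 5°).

true dip 68°, dip direction 035°

The two traces are lines in the plane: v₁ = (sin 75°·cos 62°, cos 75°·cos 62°, −sin 62°), v₂ = (sin 100°·cos 46°, cos 100°·cos 46°, −sin 46°).
n = v₁ × v₂ = (0.194, 0.278, 0.138) (taken with n_z > 0).
Dip δ = arctan(|n_h|/n_z) = arctan(0.339/0.138) = 67.9°.
Dip direction = atan2(0.194, 0.278) = 35° (azimuth of n's horizontal projection).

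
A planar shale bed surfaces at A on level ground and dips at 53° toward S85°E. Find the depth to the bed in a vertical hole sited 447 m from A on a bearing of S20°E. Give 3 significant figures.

The hole lies 65° from the dip direction, so the down-dip offset is 447 × cos 65° = 188.91 m.
Depth = down-dip offset × tan(dip) = 188.91 × tan 53° = 188.91 × 1.3270
Depth = 250.69 m

251 m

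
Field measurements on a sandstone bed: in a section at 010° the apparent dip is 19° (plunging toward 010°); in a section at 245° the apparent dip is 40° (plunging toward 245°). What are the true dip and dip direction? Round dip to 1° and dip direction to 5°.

Each apparent-dip line lies in the plane. As unit vectors (x east, y north, z up), v₁ plunges 19°→010° and v₂ plunges 40°→245°.
The plane normal is n = v₁ × v₂ ∝ (-0.704, 0.332, 0.593).
True dip = arccos(n_z / |n|) = arccos(0.6063) = 52.7°.
The horizontal component of n points toward azimuth atan2(n_x, n_y) = 295°, the dip direction.

true dip 53°, dip direction 295°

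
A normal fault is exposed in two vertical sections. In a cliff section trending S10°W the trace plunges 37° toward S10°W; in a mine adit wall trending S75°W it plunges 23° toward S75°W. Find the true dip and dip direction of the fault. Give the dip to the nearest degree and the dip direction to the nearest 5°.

true dip 37°, dip direction 200°

The two traces are lines in the plane: v₁ = (sin 190°·cos 37°, cos 190°·cos 37°, −sin 37°), v₂ = (sin 255°·cos 23°, cos 255°·cos 23°, −sin 23°).
Cross product v₁ × v₂ gives the pole to the plane: n ∝ (-0.164, -0.481, 0.666).
Dip δ = arctan(|n_h|/n_z) = arctan(0.508/0.666) = 37.3°.
Dip direction = azimuth of (n_x, n_y) = atan2(-0.164, -0.481) = 199°.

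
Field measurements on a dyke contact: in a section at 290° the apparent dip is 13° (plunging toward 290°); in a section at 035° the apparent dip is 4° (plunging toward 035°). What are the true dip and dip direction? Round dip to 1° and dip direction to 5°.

Represent each trace as a vector plunging at its apparent dip toward its trend (east-north-up frame): v₁ = (-0.916, 0.333, -0.225), v₂ = (0.572, 0.817, -0.070).
n = v₁ × v₂ = (-0.161, 0.193, 0.939) (taken with n_z > 0).
Dip δ = arctan(|n_h|/n_z) = arctan(0.251/0.939) = 15.0°.
Dip direction = azimuth of (n_x, n_y) = atan2(-0.161, 0.193) = 320°.

true dip 15°, dip direction 320°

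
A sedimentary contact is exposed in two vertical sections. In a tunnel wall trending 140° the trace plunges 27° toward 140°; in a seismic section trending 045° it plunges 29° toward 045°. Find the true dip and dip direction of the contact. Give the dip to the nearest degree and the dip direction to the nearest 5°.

true dip 38°, dip direction 090°

Represent each trace as a vector plunging at its apparent dip toward its trend (east-north-up frame): v₁ = (0.573, -0.683, -0.454), v₂ = (0.618, 0.618, -0.485).
Cross product v₁ × v₂ gives the pole to the plane: n ∝ (0.612, -0.003, 0.776).
True dip = arccos(n_z / |n|) = arccos(0.7855) = 38.2°.
Dip direction = azimuth of (n_x, n_y) = atan2(0.612, -0.003) = 90°.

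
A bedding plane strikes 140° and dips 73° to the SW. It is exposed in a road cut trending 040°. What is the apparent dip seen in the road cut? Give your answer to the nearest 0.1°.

72.8°

The section lies 80° from the strike.
tan(apparent dip) = tan 73° · sin 80° = 3.2212
apparent dip = arctan 3.2212 = 72.75°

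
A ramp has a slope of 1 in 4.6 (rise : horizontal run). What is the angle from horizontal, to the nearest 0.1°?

12.3°

tan θ = 1/4.6 = 0.2174
θ = arctan(0.2174) = 12.26°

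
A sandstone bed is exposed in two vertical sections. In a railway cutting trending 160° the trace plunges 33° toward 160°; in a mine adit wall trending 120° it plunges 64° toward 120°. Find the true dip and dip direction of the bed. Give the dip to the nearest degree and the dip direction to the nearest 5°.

true dip 68°, dip direction 085°

The two traces are lines in the plane: v₁ = (sin 160°·cos 33°, cos 160°·cos 33°, −sin 33°), v₂ = (sin 120°·cos 64°, cos 120°·cos 64°, −sin 64°).
n = v₁ × v₂ = (0.589, 0.051, 0.236) (taken with n_z > 0).
Dip δ = arctan(|n_h|/n_z) = arctan(0.591/0.236) = 68.2°.
The horizontal component of n points toward azimuth atan2(n_x, n_y) = 85°, the dip direction.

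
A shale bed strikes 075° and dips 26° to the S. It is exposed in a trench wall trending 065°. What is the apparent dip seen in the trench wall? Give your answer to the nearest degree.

5°

Angle between strike (075°) and section (065°): β = 10°.
tan(apparent dip) = tan 26° · sin 10° = 0.0847
α = arctan(0.0847) = 4.84°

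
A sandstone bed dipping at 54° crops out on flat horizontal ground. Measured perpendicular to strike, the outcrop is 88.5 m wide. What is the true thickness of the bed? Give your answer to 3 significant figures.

71.6 m

True thickness t = w · sin(dip) = 88.5 × sin 54°
t = 88.5 × 0.8090 = 71.598 m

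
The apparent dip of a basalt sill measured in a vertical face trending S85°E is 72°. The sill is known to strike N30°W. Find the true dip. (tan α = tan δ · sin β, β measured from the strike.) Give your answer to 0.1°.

The section is 55° from the strike.
tan(true dip) = tan 72° / sin 55° = 3.7572
true dip = arctan 3.7572 = 75.10°

75.1°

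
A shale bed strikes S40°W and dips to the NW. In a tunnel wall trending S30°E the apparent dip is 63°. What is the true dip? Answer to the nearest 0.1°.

64.4°

β = acute angle between strike S40°W and section S30°E = 70°.
tan(true dip) = tan 63° / sin 70° = 2.0886
true dip = arctan 2.0886 = 64.42°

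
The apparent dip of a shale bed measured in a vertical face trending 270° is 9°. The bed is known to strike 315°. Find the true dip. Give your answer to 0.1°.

12.6°

β = acute angle between strike 315° and section 270° = 45°.
tan(true dip) = tan 9° / sin 45° = 0.2240
δ = arctan(0.2240) = 12.63°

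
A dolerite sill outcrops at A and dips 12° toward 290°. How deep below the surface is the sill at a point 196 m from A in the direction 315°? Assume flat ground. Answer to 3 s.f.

37.8 m

The hole lies 25° from the dip direction, so the down-dip offset is 196 × cos 25° = 177.64 m.
Depth = down-dip offset × tan(dip) = 177.64 × tan 12° = 177.64 × 0.2126
Depth = 37.76 m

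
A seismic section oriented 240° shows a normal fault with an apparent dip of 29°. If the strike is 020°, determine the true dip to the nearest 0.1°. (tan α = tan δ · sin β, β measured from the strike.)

40.8°

β = acute angle between strike 020° and section 240° = 40°.
tan(true dip) = tan 29° / sin 40° = 0.8624
true dip = arctan 0.8624 = 40.77°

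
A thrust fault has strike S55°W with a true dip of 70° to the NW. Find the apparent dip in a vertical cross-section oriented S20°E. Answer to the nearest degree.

The strike is S55°W and the section trends S20°E; the acute angle between them is β = 75°.
tan α = tan 70° × sin 75° = 2.7475 × 0.9659 = 2.6539
α = arctan(2.6539) = 69.35°

69°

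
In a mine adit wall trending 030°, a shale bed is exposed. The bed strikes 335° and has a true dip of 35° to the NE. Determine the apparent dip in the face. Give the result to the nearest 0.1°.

29.8°

Angle between strike (335°) and section (030°): β = 55°.
tan α = tan 35° × sin 55° = 0.7002 × 0.8192 = 0.5736
apparent dip = arctan 0.5736 = 29.84°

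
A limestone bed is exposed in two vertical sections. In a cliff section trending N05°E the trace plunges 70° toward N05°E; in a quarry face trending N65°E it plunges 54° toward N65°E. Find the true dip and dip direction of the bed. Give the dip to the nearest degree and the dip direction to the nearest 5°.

Each apparent-dip line lies in the plane. As unit vectors (x east, y north, z up), v₁ plunges 70°→N05°E and v₂ plunges 54°→N65°E.
The plane normal is n = v₁ × v₂ ∝ (0.042, 0.476, 0.174).
Dip δ = arctan(|n_h|/n_z) = arctan(0.478/0.174) = 70.0°.
Dip direction = azimuth of (n_x, n_y) = atan2(0.042, 0.476) = 5°.

true dip 70°, dip direction 005°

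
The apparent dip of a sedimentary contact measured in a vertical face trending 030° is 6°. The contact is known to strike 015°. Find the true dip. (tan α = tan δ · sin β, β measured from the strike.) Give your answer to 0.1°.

β = acute angle between strike 015° and section 030° = 15°.
tan(true dip) = tan 6° / sin 15° = 0.4061
true dip = arctan 0.4061 = 22.10°

22.1°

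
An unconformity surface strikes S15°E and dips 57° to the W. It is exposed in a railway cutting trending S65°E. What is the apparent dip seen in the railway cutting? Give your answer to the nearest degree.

The section lies 50° from the strike.
tan(apparent dip) = tan 57° · sin 50° = 1.1796
α = arctan(1.1796) = 49.71°

50°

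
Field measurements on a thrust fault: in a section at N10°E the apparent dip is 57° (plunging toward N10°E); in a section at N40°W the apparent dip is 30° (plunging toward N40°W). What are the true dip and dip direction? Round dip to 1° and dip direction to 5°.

The two traces are lines in the plane: v₁ = (sin 10°·cos 57°, cos 10°·cos 57°, −sin 57°), v₂ = (sin 320°·cos 30°, cos 320°·cos 30°, −sin 30°).
Cross product v₁ × v₂ gives the pole to the plane: n ∝ (0.288, 0.514, 0.361).
True dip = arccos(n_z / |n|) = arccos(0.5226) = 58.5°.
Dip direction = azimuth of (n_x, n_y) = atan2(0.288, 0.514) = 29°.

true dip 58°, dip direction 030°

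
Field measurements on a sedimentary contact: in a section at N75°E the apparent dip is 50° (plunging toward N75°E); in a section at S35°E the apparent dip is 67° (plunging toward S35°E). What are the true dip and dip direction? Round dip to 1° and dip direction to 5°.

Each apparent-dip line lies in the plane. As unit vectors (x east, y north, z up), v₁ plunges 50°→N75°E and v₂ plunges 67°→S35°E.
Cross product v₁ × v₂ gives the pole to the plane: n ∝ (0.398, -0.400, 0.236).
True dip = arccos(n_z / |n|) = arccos(0.3858) = 67.3°.
Dip direction = azimuth of (n_x, n_y) = atan2(0.398, -0.400) = 135°.

true dip 67°, dip direction 135°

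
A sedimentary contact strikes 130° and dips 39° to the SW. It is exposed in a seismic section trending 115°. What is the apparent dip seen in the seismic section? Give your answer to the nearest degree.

12°

The section lies 15° from the strike.
tan α = tan 39° × sin 15° = 0.8098 × 0.2588 = 0.2096
α = arctan(0.2096) = 11.84°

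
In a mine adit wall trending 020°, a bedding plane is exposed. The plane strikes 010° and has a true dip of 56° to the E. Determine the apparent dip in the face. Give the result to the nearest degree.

14°

The section lies 10° from the strike.
tan(apparent dip) = tan 56° · sin 10° = 0.2574
apparent dip = arctan 0.2574 = 14.44°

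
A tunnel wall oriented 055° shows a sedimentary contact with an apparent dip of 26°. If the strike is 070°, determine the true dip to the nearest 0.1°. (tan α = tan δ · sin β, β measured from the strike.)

β = acute angle between strike 070° and section 055° = 15°.
tan(true dip) = tan 26° / sin 15° = 1.8845
δ = arctan(1.8845) = 62.05°

62.0°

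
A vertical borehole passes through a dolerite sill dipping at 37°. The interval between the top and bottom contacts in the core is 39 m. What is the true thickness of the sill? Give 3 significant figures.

True thickness t = h · cos(dip) = 39 × cos 37°
t = 39 × 0.7986 = 31.147 m

31.1 m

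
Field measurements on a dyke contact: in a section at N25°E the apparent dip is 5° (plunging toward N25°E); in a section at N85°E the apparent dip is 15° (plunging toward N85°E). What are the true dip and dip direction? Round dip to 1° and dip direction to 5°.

true dip 15°, dip direction 095°

Each apparent-dip line lies in the plane. As unit vectors (x east, y north, z up), v₁ plunges 5°→N25°E and v₂ plunges 15°→N85°E.
n = v₁ × v₂ = (0.226, -0.025, 0.833) (taken with n_z > 0).
tan δ = √(n_x²+n_y²)/n_z = 0.228/0.833, so δ = 15.3°.
Dip direction = azimuth of (n_x, n_y) = atan2(0.226, -0.025) = 96°.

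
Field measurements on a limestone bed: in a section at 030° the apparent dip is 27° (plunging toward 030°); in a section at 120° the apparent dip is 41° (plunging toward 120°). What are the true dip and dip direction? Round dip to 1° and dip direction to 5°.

true dip 45°, dip direction 090°

The two traces are lines in the plane: v₁ = (sin 30°·cos 27°, cos 30°·cos 27°, −sin 27°), v₂ = (sin 120°·cos 41°, cos 120°·cos 41°, −sin 41°).
The plane normal is n = v₁ × v₂ ∝ (0.678, 0.004, 0.672).
Dip δ = arctan(|n_h|/n_z) = arctan(0.678/0.672) = 45.2°.
Dip direction = atan2(0.678, 0.004) = 90° (azimuth of n's horizontal projection).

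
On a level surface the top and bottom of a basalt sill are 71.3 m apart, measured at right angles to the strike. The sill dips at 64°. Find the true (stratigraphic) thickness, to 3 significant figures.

True thickness t = w · sin(dip) = 71.3 × sin 64°
t = 71.3 × 0.8988 = 64.084 m

64.1 m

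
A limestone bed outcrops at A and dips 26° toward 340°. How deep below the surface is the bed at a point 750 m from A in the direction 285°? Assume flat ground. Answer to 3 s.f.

210 m

The hole lies 55° from the dip direction, so the down-dip offset is 750 × cos 55° = 430.18 m.
Depth = down-dip offset × tan(dip) = 430.18 × tan 26° = 430.18 × 0.4877
Depth = 209.81 m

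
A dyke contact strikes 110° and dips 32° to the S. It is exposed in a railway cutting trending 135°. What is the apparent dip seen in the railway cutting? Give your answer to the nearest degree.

15°

Angle between strike (110°) and section (135°): β = 25°.
tan(apparent dip) = tan 32° · sin 25° = 0.2641
apparent dip = arctan 0.2641 = 14.79°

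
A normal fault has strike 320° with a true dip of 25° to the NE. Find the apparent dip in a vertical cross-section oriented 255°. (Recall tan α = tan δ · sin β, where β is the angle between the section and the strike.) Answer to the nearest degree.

The strike is 320° and the section trends 255°; the acute angle between them is β = 65°.
tan(apparent dip) = tan 25° · sin 65° = 0.4226
apparent dip = arctan 0.4226 = 22.91°

23°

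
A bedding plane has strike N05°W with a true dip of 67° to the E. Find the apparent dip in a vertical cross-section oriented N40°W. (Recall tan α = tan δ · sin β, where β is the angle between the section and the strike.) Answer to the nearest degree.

53°

The section lies 35° from the strike.
tan α = tan 67° × sin 35° = 2.3559 × 0.5736 = 1.3513
α = arctan(1.3513) = 53.50°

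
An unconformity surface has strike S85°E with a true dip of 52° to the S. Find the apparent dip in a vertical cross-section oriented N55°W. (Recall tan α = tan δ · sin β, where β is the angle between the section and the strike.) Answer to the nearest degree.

The strike is S85°E and the section trends N55°W; the acute angle between them is β = 30°.
tan(apparent dip) = tan 52° · sin 30° = 0.6400
apparent dip = arctan 0.6400 = 32.62°

33°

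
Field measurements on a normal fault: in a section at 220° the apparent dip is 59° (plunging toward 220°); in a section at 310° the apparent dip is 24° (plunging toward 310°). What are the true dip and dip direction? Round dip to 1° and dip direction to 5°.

Represent each trace as a vector plunging at its apparent dip toward its trend (east-north-up frame): v₁ = (-0.331, -0.395, -0.857), v₂ = (-0.700, 0.587, -0.407).
The plane normal is n = v₁ × v₂ ∝ (-0.664, -0.465, 0.471).
True dip = arccos(n_z / |n|) = arccos(0.5020) = 59.9°.
The horizontal component of n points toward azimuth atan2(n_x, n_y) = 235°, the dip direction.

true dip 60°, dip direction 235°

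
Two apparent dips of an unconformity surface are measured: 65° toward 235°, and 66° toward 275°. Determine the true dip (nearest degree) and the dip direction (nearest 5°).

true dip 67°, dip direction 260°

Represent each trace as a vector plunging at its apparent dip toward its trend (east-north-up frame): v₁ = (-0.346, -0.242, -0.906), v₂ = (-0.405, 0.035, -0.914).
Cross product v₁ × v₂ gives the pole to the plane: n ∝ (-0.254, -0.051, 0.110).
Dip δ = arctan(|n_h|/n_z) = arctan(0.259/0.110) = 66.9°.
Dip direction = azimuth of (n_x, n_y) = atan2(-0.254, -0.051) = 259°.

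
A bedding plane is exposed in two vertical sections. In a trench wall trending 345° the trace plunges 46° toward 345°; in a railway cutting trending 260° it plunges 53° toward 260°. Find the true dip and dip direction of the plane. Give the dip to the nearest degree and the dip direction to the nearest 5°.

The two traces are lines in the plane: v₁ = (sin 345°·cos 46°, cos 345°·cos 46°, −sin 46°), v₂ = (sin 260°·cos 53°, cos 260°·cos 53°, −sin 53°).
Cross product v₁ × v₂ gives the pole to the plane: n ∝ (-0.611, 0.283, 0.416).
Dip δ = arctan(|n_h|/n_z) = arctan(0.673/0.416) = 58.3°.
The horizontal component of n points toward azimuth atan2(n_x, n_y) = 295°, the dip direction.

true dip 58°, dip direction 295°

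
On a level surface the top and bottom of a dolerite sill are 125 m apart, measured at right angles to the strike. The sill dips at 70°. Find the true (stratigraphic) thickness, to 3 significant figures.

117 m

True thickness t = w · sin(dip) = 125 × sin 70°
t = 125 × 0.9397 = 117.462 m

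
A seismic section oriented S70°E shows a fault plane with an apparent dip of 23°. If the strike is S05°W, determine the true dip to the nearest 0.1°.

23.7°

The section is 75° from the strike.
tan δ = tan α / sin β = tan 23° / sin 75° = 0.4245 / 0.9659 = 0.4394
δ = arctan(0.4394) = 23.72°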